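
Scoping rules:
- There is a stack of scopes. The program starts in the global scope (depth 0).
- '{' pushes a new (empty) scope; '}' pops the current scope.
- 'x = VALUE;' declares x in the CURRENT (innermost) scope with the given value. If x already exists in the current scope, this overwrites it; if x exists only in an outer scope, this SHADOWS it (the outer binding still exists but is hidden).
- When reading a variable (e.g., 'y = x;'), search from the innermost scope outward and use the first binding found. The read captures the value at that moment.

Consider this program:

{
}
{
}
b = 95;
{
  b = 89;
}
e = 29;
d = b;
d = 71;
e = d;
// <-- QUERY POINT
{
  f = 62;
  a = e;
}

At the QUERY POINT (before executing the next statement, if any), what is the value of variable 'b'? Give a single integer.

Step 1: enter scope (depth=1)
Step 2: exit scope (depth=0)
Step 3: enter scope (depth=1)
Step 4: exit scope (depth=0)
Step 5: declare b=95 at depth 0
Step 6: enter scope (depth=1)
Step 7: declare b=89 at depth 1
Step 8: exit scope (depth=0)
Step 9: declare e=29 at depth 0
Step 10: declare d=(read b)=95 at depth 0
Step 11: declare d=71 at depth 0
Step 12: declare e=(read d)=71 at depth 0
Visible at query point: b=95 d=71 e=71

Answer: 95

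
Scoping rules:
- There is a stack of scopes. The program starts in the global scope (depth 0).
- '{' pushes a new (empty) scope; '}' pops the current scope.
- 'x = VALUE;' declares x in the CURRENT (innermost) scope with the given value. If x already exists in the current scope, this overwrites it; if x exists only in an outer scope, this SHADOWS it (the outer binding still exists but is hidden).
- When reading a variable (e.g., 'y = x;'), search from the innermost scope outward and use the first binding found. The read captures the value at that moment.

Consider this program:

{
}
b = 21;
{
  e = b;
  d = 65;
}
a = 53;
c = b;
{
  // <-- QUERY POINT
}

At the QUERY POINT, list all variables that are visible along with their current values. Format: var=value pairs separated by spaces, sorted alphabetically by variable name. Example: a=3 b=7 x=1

Step 1: enter scope (depth=1)
Step 2: exit scope (depth=0)
Step 3: declare b=21 at depth 0
Step 4: enter scope (depth=1)
Step 5: declare e=(read b)=21 at depth 1
Step 6: declare d=65 at depth 1
Step 7: exit scope (depth=0)
Step 8: declare a=53 at depth 0
Step 9: declare c=(read b)=21 at depth 0
Step 10: enter scope (depth=1)
Visible at query point: a=53 b=21 c=21

Answer: a=53 b=21 c=21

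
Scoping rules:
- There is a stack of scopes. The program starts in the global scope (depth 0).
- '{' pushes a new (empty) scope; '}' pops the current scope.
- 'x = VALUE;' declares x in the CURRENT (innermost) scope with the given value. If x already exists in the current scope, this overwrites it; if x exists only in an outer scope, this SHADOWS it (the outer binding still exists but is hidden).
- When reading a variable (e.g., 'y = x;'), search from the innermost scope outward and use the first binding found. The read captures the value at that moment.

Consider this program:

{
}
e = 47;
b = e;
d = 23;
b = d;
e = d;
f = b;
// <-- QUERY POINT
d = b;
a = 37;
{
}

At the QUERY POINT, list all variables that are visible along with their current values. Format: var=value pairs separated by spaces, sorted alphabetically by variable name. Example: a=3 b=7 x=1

Answer: b=23 d=23 e=23 f=23

Derivation:
Step 1: enter scope (depth=1)
Step 2: exit scope (depth=0)
Step 3: declare e=47 at depth 0
Step 4: declare b=(read e)=47 at depth 0
Step 5: declare d=23 at depth 0
Step 6: declare b=(read d)=23 at depth 0
Step 7: declare e=(read d)=23 at depth 0
Step 8: declare f=(read b)=23 at depth 0
Visible at query point: b=23 d=23 e=23 f=23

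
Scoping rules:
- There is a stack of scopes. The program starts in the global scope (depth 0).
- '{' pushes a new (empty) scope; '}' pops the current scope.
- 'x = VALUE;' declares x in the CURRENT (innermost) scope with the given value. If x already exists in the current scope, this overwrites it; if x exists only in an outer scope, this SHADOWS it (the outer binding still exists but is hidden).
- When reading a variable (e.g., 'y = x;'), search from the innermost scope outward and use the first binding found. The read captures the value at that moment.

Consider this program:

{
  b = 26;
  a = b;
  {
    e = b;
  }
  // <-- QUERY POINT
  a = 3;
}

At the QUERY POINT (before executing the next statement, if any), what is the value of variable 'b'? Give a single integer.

Step 1: enter scope (depth=1)
Step 2: declare b=26 at depth 1
Step 3: declare a=(read b)=26 at depth 1
Step 4: enter scope (depth=2)
Step 5: declare e=(read b)=26 at depth 2
Step 6: exit scope (depth=1)
Visible at query point: a=26 b=26

Answer: 26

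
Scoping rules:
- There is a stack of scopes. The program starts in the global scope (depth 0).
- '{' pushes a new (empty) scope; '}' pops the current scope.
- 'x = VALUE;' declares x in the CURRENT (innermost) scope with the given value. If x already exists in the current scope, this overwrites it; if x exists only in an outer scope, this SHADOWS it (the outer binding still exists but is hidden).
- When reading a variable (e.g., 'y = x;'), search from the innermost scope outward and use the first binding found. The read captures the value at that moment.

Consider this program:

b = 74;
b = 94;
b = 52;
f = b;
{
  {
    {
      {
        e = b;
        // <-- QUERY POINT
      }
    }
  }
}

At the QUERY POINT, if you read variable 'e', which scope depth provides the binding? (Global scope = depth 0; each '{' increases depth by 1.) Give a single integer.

Answer: 4

Derivation:
Step 1: declare b=74 at depth 0
Step 2: declare b=94 at depth 0
Step 3: declare b=52 at depth 0
Step 4: declare f=(read b)=52 at depth 0
Step 5: enter scope (depth=1)
Step 6: enter scope (depth=2)
Step 7: enter scope (depth=3)
Step 8: enter scope (depth=4)
Step 9: declare e=(read b)=52 at depth 4
Visible at query point: b=52 e=52 f=52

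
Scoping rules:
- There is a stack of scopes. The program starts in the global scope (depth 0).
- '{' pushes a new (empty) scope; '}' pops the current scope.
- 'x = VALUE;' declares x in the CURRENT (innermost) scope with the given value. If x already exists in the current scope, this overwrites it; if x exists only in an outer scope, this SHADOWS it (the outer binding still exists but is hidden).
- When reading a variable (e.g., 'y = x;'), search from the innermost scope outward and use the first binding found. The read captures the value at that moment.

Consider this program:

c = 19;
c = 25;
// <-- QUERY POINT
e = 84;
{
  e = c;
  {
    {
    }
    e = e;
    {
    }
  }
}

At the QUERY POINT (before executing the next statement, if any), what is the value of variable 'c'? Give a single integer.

Step 1: declare c=19 at depth 0
Step 2: declare c=25 at depth 0
Visible at query point: c=25

Answer: 25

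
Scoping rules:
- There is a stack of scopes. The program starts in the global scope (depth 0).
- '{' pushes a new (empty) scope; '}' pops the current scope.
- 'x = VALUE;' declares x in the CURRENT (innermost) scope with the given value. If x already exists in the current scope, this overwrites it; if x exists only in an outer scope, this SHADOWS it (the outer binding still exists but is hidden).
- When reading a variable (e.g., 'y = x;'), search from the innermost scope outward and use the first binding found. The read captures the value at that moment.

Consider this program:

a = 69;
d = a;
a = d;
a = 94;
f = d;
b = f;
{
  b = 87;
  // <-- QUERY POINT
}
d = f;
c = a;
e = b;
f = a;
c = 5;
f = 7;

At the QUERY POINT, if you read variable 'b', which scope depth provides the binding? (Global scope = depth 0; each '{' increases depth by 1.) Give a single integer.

Step 1: declare a=69 at depth 0
Step 2: declare d=(read a)=69 at depth 0
Step 3: declare a=(read d)=69 at depth 0
Step 4: declare a=94 at depth 0
Step 5: declare f=(read d)=69 at depth 0
Step 6: declare b=(read f)=69 at depth 0
Step 7: enter scope (depth=1)
Step 8: declare b=87 at depth 1
Visible at query point: a=94 b=87 d=69 f=69

Answer: 1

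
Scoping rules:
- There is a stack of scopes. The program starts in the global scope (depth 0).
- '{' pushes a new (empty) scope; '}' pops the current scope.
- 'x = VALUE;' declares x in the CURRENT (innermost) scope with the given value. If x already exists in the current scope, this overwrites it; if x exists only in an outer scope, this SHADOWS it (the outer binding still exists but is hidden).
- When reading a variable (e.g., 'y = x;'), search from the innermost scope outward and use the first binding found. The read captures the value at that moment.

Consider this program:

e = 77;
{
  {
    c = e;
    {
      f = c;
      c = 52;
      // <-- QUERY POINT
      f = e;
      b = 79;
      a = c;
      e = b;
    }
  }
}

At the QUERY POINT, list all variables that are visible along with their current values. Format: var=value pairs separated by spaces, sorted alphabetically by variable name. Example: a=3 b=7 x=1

Step 1: declare e=77 at depth 0
Step 2: enter scope (depth=1)
Step 3: enter scope (depth=2)
Step 4: declare c=(read e)=77 at depth 2
Step 5: enter scope (depth=3)
Step 6: declare f=(read c)=77 at depth 3
Step 7: declare c=52 at depth 3
Visible at query point: c=52 e=77 f=77

Answer: c=52 e=77 f=77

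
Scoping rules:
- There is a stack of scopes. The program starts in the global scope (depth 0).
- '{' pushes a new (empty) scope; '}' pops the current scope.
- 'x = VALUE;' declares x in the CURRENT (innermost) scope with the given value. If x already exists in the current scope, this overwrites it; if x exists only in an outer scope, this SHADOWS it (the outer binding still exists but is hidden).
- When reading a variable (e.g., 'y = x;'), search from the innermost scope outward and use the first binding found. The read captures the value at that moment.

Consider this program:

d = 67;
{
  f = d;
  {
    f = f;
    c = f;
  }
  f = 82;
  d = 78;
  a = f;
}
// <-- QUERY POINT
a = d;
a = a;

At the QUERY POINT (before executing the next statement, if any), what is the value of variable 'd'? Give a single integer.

Answer: 67

Derivation:
Step 1: declare d=67 at depth 0
Step 2: enter scope (depth=1)
Step 3: declare f=(read d)=67 at depth 1
Step 4: enter scope (depth=2)
Step 5: declare f=(read f)=67 at depth 2
Step 6: declare c=(read f)=67 at depth 2
Step 7: exit scope (depth=1)
Step 8: declare f=82 at depth 1
Step 9: declare d=78 at depth 1
Step 10: declare a=(read f)=82 at depth 1
Step 11: exit scope (depth=0)
Visible at query point: d=67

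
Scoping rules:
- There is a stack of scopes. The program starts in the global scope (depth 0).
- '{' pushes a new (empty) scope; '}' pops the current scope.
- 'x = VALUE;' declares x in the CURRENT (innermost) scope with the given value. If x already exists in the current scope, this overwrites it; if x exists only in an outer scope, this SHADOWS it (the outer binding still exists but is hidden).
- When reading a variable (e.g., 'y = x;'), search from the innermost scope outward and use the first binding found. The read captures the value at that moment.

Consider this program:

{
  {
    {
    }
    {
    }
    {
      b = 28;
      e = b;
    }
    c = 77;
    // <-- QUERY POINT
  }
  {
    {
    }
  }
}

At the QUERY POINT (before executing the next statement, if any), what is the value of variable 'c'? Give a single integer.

Step 1: enter scope (depth=1)
Step 2: enter scope (depth=2)
Step 3: enter scope (depth=3)
Step 4: exit scope (depth=2)
Step 5: enter scope (depth=3)
Step 6: exit scope (depth=2)
Step 7: enter scope (depth=3)
Step 8: declare b=28 at depth 3
Step 9: declare e=(read b)=28 at depth 3
Step 10: exit scope (depth=2)
Step 11: declare c=77 at depth 2
Visible at query point: c=77

Answer: 77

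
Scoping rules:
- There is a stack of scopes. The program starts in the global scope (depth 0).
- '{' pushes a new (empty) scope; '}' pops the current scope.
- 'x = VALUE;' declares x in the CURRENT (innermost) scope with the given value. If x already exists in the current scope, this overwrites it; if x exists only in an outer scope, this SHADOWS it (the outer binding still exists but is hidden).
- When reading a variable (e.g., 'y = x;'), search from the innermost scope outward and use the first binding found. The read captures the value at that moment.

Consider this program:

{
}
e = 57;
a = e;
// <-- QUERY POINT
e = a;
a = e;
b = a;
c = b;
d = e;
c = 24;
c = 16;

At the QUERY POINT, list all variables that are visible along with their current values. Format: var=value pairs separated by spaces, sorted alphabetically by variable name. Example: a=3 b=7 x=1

Answer: a=57 e=57

Derivation:
Step 1: enter scope (depth=1)
Step 2: exit scope (depth=0)
Step 3: declare e=57 at depth 0
Step 4: declare a=(read e)=57 at depth 0
Visible at query point: a=57 e=57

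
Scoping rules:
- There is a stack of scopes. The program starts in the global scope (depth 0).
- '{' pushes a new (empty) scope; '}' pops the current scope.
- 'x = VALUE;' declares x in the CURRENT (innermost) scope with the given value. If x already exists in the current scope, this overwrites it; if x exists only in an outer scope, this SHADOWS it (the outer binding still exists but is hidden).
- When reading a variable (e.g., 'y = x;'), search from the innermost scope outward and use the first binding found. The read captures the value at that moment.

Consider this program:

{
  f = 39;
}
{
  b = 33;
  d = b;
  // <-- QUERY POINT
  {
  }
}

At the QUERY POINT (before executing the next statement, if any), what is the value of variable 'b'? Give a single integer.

Answer: 33

Derivation:
Step 1: enter scope (depth=1)
Step 2: declare f=39 at depth 1
Step 3: exit scope (depth=0)
Step 4: enter scope (depth=1)
Step 5: declare b=33 at depth 1
Step 6: declare d=(read b)=33 at depth 1
Visible at query point: b=33 d=33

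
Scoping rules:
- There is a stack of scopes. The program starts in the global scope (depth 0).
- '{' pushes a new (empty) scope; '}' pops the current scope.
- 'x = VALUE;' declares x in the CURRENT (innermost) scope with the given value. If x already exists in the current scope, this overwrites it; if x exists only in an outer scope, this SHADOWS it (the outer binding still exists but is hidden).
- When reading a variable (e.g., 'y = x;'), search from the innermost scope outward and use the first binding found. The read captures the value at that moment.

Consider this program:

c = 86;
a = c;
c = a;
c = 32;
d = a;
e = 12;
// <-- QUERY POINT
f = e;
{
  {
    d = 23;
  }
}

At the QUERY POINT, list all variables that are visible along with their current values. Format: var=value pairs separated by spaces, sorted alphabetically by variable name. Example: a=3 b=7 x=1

Step 1: declare c=86 at depth 0
Step 2: declare a=(read c)=86 at depth 0
Step 3: declare c=(read a)=86 at depth 0
Step 4: declare c=32 at depth 0
Step 5: declare d=(read a)=86 at depth 0
Step 6: declare e=12 at depth 0
Visible at query point: a=86 c=32 d=86 e=12

Answer: a=86 c=32 d=86 e=12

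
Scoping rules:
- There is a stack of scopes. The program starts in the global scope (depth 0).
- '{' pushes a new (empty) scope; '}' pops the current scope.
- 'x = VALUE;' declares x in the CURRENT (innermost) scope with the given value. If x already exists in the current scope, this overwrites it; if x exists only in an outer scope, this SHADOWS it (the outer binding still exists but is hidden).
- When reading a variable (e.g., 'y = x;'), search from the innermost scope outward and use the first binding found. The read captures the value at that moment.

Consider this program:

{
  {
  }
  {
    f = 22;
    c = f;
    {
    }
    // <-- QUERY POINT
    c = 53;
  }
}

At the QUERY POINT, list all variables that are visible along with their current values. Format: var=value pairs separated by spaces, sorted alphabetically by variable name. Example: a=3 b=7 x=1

Step 1: enter scope (depth=1)
Step 2: enter scope (depth=2)
Step 3: exit scope (depth=1)
Step 4: enter scope (depth=2)
Step 5: declare f=22 at depth 2
Step 6: declare c=(read f)=22 at depth 2
Step 7: enter scope (depth=3)
Step 8: exit scope (depth=2)
Visible at query point: c=22 f=22

Answer: c=22 f=22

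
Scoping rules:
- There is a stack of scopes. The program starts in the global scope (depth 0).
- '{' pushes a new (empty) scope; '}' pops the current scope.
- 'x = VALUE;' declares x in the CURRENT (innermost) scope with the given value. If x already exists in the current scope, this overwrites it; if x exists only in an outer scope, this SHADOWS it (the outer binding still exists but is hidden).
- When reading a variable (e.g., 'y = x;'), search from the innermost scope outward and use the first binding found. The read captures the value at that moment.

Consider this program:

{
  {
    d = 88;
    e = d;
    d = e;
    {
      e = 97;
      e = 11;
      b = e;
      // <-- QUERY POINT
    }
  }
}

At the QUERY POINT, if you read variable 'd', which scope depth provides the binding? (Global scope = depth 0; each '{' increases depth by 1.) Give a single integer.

Step 1: enter scope (depth=1)
Step 2: enter scope (depth=2)
Step 3: declare d=88 at depth 2
Step 4: declare e=(read d)=88 at depth 2
Step 5: declare d=(read e)=88 at depth 2
Step 6: enter scope (depth=3)
Step 7: declare e=97 at depth 3
Step 8: declare e=11 at depth 3
Step 9: declare b=(read e)=11 at depth 3
Visible at query point: b=11 d=88 e=11

Answer: 2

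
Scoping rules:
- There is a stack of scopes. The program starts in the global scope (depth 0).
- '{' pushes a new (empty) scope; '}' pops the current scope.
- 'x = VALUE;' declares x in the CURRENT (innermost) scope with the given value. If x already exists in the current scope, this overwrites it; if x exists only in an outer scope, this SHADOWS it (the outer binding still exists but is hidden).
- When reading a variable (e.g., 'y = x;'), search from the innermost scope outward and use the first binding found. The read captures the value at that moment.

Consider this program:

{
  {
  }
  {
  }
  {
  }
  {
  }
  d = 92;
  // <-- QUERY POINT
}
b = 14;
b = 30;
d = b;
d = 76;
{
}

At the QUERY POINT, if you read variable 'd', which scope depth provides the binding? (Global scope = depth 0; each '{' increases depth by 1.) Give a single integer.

Answer: 1

Derivation:
Step 1: enter scope (depth=1)
Step 2: enter scope (depth=2)
Step 3: exit scope (depth=1)
Step 4: enter scope (depth=2)
Step 5: exit scope (depth=1)
Step 6: enter scope (depth=2)
Step 7: exit scope (depth=1)
Step 8: enter scope (depth=2)
Step 9: exit scope (depth=1)
Step 10: declare d=92 at depth 1
Visible at query point: d=92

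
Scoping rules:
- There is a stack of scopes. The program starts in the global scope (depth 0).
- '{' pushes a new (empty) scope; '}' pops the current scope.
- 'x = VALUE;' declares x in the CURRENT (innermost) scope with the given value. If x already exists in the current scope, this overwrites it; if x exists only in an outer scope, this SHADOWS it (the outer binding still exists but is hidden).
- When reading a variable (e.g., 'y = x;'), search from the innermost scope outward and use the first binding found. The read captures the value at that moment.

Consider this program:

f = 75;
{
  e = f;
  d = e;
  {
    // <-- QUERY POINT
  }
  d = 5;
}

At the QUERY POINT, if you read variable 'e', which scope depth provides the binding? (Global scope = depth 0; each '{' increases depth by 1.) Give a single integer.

Step 1: declare f=75 at depth 0
Step 2: enter scope (depth=1)
Step 3: declare e=(read f)=75 at depth 1
Step 4: declare d=(read e)=75 at depth 1
Step 5: enter scope (depth=2)
Visible at query point: d=75 e=75 f=75

Answer: 1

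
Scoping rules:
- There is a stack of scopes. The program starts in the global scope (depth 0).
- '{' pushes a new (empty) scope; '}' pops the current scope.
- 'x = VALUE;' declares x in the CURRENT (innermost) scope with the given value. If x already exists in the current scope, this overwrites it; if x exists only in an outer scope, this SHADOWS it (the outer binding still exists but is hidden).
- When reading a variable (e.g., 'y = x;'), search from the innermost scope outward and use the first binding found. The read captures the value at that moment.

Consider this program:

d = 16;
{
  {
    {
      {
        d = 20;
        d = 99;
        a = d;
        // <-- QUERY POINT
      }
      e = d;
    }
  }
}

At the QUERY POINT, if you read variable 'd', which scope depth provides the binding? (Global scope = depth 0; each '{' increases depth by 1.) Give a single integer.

Step 1: declare d=16 at depth 0
Step 2: enter scope (depth=1)
Step 3: enter scope (depth=2)
Step 4: enter scope (depth=3)
Step 5: enter scope (depth=4)
Step 6: declare d=20 at depth 4
Step 7: declare d=99 at depth 4
Step 8: declare a=(read d)=99 at depth 4
Visible at query point: a=99 d=99

Answer: 4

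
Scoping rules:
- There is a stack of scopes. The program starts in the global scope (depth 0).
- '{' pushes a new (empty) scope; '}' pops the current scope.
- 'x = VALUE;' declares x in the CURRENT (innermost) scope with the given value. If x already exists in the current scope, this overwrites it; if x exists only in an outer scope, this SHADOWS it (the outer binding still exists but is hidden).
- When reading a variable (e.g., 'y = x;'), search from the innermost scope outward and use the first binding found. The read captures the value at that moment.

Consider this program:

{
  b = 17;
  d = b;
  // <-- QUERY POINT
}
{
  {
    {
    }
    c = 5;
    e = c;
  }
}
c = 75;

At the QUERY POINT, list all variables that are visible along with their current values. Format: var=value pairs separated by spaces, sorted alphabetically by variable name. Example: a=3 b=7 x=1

Answer: b=17 d=17

Derivation:
Step 1: enter scope (depth=1)
Step 2: declare b=17 at depth 1
Step 3: declare d=(read b)=17 at depth 1
Visible at query point: b=17 d=17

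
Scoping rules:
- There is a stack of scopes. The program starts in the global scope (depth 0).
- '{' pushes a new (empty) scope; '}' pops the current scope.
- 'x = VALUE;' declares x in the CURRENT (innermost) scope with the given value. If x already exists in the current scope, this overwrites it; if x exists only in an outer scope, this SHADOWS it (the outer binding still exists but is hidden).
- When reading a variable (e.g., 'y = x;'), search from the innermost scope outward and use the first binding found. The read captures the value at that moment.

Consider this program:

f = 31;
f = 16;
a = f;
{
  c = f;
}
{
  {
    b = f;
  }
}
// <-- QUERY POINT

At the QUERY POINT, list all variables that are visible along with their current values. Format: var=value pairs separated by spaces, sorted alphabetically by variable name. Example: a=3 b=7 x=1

Step 1: declare f=31 at depth 0
Step 2: declare f=16 at depth 0
Step 3: declare a=(read f)=16 at depth 0
Step 4: enter scope (depth=1)
Step 5: declare c=(read f)=16 at depth 1
Step 6: exit scope (depth=0)
Step 7: enter scope (depth=1)
Step 8: enter scope (depth=2)
Step 9: declare b=(read f)=16 at depth 2
Step 10: exit scope (depth=1)
Step 11: exit scope (depth=0)
Visible at query point: a=16 f=16

Answer: a=16 f=16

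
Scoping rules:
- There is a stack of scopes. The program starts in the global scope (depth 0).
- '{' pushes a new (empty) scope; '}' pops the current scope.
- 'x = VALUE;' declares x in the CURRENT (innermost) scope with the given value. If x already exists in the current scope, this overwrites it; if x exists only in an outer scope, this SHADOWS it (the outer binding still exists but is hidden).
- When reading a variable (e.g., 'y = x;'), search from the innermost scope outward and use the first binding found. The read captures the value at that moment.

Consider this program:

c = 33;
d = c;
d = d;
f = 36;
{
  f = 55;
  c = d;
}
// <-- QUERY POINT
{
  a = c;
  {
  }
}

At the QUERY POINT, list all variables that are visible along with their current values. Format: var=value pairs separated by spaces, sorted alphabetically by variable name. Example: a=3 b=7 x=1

Answer: c=33 d=33 f=36

Derivation:
Step 1: declare c=33 at depth 0
Step 2: declare d=(read c)=33 at depth 0
Step 3: declare d=(read d)=33 at depth 0
Step 4: declare f=36 at depth 0
Step 5: enter scope (depth=1)
Step 6: declare f=55 at depth 1
Step 7: declare c=(read d)=33 at depth 1
Step 8: exit scope (depth=0)
Visible at query point: c=33 d=33 f=36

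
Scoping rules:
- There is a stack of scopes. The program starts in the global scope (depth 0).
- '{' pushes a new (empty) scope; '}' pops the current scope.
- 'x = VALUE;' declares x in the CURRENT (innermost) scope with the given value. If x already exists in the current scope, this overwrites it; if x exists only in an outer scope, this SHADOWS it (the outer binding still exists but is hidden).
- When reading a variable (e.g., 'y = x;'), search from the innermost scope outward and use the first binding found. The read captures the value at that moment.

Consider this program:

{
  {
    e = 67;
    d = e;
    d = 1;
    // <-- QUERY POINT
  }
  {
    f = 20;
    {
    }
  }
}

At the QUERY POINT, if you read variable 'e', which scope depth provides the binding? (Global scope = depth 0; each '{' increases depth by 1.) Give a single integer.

Answer: 2

Derivation:
Step 1: enter scope (depth=1)
Step 2: enter scope (depth=2)
Step 3: declare e=67 at depth 2
Step 4: declare d=(read e)=67 at depth 2
Step 5: declare d=1 at depth 2
Visible at query point: d=1 e=67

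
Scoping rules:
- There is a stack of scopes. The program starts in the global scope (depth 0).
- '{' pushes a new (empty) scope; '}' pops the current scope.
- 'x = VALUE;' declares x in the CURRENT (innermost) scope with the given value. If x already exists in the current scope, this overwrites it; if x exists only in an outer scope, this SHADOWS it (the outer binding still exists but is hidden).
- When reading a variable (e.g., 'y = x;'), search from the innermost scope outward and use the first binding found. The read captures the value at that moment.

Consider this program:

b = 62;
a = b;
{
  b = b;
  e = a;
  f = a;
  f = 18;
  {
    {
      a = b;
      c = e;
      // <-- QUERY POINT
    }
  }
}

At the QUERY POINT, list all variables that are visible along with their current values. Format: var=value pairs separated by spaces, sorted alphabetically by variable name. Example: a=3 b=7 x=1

Step 1: declare b=62 at depth 0
Step 2: declare a=(read b)=62 at depth 0
Step 3: enter scope (depth=1)
Step 4: declare b=(read b)=62 at depth 1
Step 5: declare e=(read a)=62 at depth 1
Step 6: declare f=(read a)=62 at depth 1
Step 7: declare f=18 at depth 1
Step 8: enter scope (depth=2)
Step 9: enter scope (depth=3)
Step 10: declare a=(read b)=62 at depth 3
Step 11: declare c=(read e)=62 at depth 3
Visible at query point: a=62 b=62 c=62 e=62 f=18

Answer: a=62 b=62 c=62 e=62 f=18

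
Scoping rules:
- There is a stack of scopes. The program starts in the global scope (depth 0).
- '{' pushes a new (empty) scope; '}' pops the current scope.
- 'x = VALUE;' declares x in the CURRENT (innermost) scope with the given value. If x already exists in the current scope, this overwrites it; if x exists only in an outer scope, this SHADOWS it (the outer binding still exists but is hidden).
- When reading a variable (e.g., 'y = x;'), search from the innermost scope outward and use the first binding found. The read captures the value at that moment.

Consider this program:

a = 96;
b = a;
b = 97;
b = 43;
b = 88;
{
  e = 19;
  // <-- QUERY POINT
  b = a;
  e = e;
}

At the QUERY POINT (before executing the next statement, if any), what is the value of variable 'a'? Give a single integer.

Answer: 96

Derivation:
Step 1: declare a=96 at depth 0
Step 2: declare b=(read a)=96 at depth 0
Step 3: declare b=97 at depth 0
Step 4: declare b=43 at depth 0
Step 5: declare b=88 at depth 0
Step 6: enter scope (depth=1)
Step 7: declare e=19 at depth 1
Visible at query point: a=96 b=88 e=19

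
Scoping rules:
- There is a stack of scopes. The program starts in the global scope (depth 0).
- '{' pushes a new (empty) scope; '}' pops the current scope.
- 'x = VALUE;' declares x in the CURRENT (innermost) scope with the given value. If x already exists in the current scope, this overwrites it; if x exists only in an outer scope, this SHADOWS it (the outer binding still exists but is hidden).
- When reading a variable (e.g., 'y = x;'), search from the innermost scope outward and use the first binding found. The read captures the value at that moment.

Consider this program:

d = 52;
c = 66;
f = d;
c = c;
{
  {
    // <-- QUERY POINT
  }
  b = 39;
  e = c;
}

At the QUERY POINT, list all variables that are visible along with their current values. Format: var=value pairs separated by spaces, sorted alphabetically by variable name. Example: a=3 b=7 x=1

Step 1: declare d=52 at depth 0
Step 2: declare c=66 at depth 0
Step 3: declare f=(read d)=52 at depth 0
Step 4: declare c=(read c)=66 at depth 0
Step 5: enter scope (depth=1)
Step 6: enter scope (depth=2)
Visible at query point: c=66 d=52 f=52

Answer: c=66 d=52 f=52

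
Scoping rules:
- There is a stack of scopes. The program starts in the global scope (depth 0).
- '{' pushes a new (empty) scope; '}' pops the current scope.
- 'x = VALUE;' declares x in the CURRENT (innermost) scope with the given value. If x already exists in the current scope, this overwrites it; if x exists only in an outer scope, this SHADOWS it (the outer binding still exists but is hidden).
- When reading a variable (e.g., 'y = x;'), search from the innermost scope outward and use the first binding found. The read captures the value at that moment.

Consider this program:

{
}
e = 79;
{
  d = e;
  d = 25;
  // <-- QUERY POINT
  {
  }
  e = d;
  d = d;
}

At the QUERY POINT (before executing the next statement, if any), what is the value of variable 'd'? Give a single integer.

Answer: 25

Derivation:
Step 1: enter scope (depth=1)
Step 2: exit scope (depth=0)
Step 3: declare e=79 at depth 0
Step 4: enter scope (depth=1)
Step 5: declare d=(read e)=79 at depth 1
Step 6: declare d=25 at depth 1
Visible at query point: d=25 e=79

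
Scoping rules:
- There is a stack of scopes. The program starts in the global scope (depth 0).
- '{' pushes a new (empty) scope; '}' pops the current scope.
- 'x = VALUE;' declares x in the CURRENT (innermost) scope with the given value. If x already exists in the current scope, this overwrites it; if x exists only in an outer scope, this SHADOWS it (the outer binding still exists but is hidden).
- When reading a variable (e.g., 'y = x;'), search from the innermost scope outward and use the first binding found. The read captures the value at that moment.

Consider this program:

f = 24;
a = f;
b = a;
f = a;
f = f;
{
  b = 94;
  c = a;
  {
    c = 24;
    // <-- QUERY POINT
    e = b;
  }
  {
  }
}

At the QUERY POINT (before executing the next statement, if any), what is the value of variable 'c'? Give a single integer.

Answer: 24

Derivation:
Step 1: declare f=24 at depth 0
Step 2: declare a=(read f)=24 at depth 0
Step 3: declare b=(read a)=24 at depth 0
Step 4: declare f=(read a)=24 at depth 0
Step 5: declare f=(read f)=24 at depth 0
Step 6: enter scope (depth=1)
Step 7: declare b=94 at depth 1
Step 8: declare c=(read a)=24 at depth 1
Step 9: enter scope (depth=2)
Step 10: declare c=24 at depth 2
Visible at query point: a=24 b=94 c=24 f=24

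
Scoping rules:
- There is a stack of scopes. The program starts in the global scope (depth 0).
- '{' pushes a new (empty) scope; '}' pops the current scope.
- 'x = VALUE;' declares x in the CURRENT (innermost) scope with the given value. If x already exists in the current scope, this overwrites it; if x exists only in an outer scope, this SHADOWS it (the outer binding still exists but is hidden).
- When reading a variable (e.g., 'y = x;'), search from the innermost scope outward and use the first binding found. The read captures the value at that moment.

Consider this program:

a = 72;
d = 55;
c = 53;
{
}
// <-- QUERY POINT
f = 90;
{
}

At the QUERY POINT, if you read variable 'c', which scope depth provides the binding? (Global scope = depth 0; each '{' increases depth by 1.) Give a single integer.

Step 1: declare a=72 at depth 0
Step 2: declare d=55 at depth 0
Step 3: declare c=53 at depth 0
Step 4: enter scope (depth=1)
Step 5: exit scope (depth=0)
Visible at query point: a=72 c=53 d=55

Answer: 0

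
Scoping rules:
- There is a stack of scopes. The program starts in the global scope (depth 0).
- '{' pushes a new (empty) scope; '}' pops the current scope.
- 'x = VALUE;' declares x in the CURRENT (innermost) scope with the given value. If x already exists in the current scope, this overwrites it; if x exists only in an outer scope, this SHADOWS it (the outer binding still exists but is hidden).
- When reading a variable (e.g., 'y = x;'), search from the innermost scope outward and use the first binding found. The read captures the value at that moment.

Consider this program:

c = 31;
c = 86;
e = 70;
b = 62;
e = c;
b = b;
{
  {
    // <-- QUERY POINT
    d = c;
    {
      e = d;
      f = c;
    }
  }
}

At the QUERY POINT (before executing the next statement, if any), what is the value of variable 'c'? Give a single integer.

Answer: 86

Derivation:
Step 1: declare c=31 at depth 0
Step 2: declare c=86 at depth 0
Step 3: declare e=70 at depth 0
Step 4: declare b=62 at depth 0
Step 5: declare e=(read c)=86 at depth 0
Step 6: declare b=(read b)=62 at depth 0
Step 7: enter scope (depth=1)
Step 8: enter scope (depth=2)
Visible at query point: b=62 c=86 e=86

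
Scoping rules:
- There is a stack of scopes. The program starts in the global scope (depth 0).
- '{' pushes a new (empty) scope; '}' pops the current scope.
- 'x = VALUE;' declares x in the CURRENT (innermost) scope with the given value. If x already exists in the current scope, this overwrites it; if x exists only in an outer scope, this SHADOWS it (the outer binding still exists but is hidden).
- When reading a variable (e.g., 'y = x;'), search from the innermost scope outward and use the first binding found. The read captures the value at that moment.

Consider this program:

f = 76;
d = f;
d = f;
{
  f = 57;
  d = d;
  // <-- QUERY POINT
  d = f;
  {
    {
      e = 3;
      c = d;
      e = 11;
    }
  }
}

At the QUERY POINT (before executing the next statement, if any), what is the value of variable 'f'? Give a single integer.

Step 1: declare f=76 at depth 0
Step 2: declare d=(read f)=76 at depth 0
Step 3: declare d=(read f)=76 at depth 0
Step 4: enter scope (depth=1)
Step 5: declare f=57 at depth 1
Step 6: declare d=(read d)=76 at depth 1
Visible at query point: d=76 f=57

Answer: 57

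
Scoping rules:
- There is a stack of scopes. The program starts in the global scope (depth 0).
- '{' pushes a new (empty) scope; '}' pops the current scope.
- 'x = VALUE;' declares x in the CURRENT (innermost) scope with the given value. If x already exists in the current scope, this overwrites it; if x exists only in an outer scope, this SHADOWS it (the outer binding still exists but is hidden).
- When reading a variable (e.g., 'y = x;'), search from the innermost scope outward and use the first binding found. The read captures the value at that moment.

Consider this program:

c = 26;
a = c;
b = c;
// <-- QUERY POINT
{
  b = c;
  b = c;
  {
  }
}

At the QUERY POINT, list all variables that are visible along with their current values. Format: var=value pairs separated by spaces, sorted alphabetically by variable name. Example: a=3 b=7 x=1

Answer: a=26 b=26 c=26

Derivation:
Step 1: declare c=26 at depth 0
Step 2: declare a=(read c)=26 at depth 0
Step 3: declare b=(read c)=26 at depth 0
Visible at query point: a=26 b=26 c=26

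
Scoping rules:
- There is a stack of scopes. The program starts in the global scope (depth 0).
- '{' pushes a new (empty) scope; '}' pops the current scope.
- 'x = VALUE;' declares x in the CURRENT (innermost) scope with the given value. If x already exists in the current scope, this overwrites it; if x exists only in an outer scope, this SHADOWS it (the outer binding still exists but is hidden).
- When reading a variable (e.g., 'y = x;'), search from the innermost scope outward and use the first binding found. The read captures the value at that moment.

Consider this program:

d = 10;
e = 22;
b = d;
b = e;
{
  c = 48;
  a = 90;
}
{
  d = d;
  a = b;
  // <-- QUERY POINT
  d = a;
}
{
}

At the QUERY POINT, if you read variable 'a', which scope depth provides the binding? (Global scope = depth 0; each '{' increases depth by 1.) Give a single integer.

Answer: 1

Derivation:
Step 1: declare d=10 at depth 0
Step 2: declare e=22 at depth 0
Step 3: declare b=(read d)=10 at depth 0
Step 4: declare b=(read e)=22 at depth 0
Step 5: enter scope (depth=1)
Step 6: declare c=48 at depth 1
Step 7: declare a=90 at depth 1
Step 8: exit scope (depth=0)
Step 9: enter scope (depth=1)
Step 10: declare d=(read d)=10 at depth 1
Step 11: declare a=(read b)=22 at depth 1
Visible at query point: a=22 b=22 d=10 e=22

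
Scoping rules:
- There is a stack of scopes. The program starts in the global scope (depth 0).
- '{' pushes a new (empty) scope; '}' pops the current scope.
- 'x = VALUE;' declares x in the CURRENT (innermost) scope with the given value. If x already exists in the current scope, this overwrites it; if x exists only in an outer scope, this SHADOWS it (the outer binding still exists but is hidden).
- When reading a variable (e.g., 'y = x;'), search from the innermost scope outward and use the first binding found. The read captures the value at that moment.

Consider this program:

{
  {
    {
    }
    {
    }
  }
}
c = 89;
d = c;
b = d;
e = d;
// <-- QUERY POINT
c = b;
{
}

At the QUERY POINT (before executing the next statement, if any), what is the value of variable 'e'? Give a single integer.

Step 1: enter scope (depth=1)
Step 2: enter scope (depth=2)
Step 3: enter scope (depth=3)
Step 4: exit scope (depth=2)
Step 5: enter scope (depth=3)
Step 6: exit scope (depth=2)
Step 7: exit scope (depth=1)
Step 8: exit scope (depth=0)
Step 9: declare c=89 at depth 0
Step 10: declare d=(read c)=89 at depth 0
Step 11: declare b=(read d)=89 at depth 0
Step 12: declare e=(read d)=89 at depth 0
Visible at query point: b=89 c=89 d=89 e=89

Answer: 89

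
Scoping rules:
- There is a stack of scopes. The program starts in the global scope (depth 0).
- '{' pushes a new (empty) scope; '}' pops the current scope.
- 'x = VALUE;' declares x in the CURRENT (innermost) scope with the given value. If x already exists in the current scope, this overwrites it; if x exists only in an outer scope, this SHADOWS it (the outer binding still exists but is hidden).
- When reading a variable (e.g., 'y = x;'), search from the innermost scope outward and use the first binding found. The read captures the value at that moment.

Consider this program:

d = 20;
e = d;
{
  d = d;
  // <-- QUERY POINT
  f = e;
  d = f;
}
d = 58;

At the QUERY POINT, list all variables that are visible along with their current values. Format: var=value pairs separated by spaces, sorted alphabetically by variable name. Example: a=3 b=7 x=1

Step 1: declare d=20 at depth 0
Step 2: declare e=(read d)=20 at depth 0
Step 3: enter scope (depth=1)
Step 4: declare d=(read d)=20 at depth 1
Visible at query point: d=20 e=20

Answer: d=20 e=20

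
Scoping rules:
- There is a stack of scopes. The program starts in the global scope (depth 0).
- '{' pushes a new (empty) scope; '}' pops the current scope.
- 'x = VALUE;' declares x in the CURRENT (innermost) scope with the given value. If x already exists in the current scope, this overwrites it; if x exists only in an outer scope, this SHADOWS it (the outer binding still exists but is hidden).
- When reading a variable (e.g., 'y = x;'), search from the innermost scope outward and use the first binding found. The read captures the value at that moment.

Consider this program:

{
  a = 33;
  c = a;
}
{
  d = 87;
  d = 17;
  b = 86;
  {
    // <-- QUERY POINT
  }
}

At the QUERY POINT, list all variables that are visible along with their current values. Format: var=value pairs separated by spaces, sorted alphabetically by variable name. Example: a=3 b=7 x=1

Step 1: enter scope (depth=1)
Step 2: declare a=33 at depth 1
Step 3: declare c=(read a)=33 at depth 1
Step 4: exit scope (depth=0)
Step 5: enter scope (depth=1)
Step 6: declare d=87 at depth 1
Step 7: declare d=17 at depth 1
Step 8: declare b=86 at depth 1
Step 9: enter scope (depth=2)
Visible at query point: b=86 d=17

Answer: b=86 d=17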